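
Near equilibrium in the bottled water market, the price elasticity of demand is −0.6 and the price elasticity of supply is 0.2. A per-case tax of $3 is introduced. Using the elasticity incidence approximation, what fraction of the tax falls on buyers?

Incidence ratio: buyers' share ≈ εs / (εs + |εd|) = 0.2 / (0.2 + 0.6) = 0.25.
Supply is the less elastic side, so buyers bear the smaller share.

Buyers' share ≈ 0.25.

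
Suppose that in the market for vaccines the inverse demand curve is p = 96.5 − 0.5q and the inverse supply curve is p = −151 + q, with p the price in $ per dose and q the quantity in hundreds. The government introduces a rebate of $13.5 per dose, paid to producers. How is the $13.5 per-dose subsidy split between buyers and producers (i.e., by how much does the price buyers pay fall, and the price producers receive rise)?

Buyers gain $4.5 per dose; producers gain $9 per dose.

Rewrite in direct form: qd = 193 − 2p and qs = p + 151.
Without the subsidy, 193 − 2p = p + 151 gives 3p = 42, so p* = $14 and q* = 165.
With a per-unit subsidy paid to producers, each receives p + 13.5 per unit sold, so supply becomes qs = (p + 13.5) + 151.
Solving gives q = 174 with buyers paying $9.5 and producers receiving $23 (the $13.5 wedge).
Gain to buyers: $4.5; to producers: $9. (They sum to $13.5.)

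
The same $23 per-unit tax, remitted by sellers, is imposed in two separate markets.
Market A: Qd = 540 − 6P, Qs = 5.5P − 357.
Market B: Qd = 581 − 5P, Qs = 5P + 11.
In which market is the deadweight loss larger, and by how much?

Market A: pre-tax P* = $78, Q* = 72; post-tax Q = 6; deadweight loss = $759.
Market B: pre-tax P* = $57, Q* = 296; post-tax Q = 238.5; deadweight loss = $661.25.
Difference: $759 vs $661.25 → market A is larger by $97.75.

Market A, by $97.75.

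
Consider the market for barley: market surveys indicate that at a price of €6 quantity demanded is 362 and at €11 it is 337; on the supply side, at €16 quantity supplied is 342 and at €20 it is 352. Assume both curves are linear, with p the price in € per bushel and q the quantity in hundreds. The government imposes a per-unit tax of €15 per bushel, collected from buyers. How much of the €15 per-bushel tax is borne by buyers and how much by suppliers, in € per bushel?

Demand slope: (337 − 362)/(11 − 6) = -5, so qd = 392 − 5p.
Supply slope: (352 − 342)/(20 − 16) = 2.5, so qs = 2.5p + 302.
Without the tax, 392 − 5p = 2.5p + 302 gives 7.5p = 90, so p* = €12 and q* = 332.
With the tax collected from buyers, demand (in seller-price terms) shifts: qd = 392 − 5(p + 15).
Solving gives q = 307 with buyers paying €17 and suppliers receiving €2 (the €15 wedge).
Burden on buyers: €5; on suppliers: €10. (They sum to €15.)
The less price-elastic side of the market bears the larger share of a per-unit tax.

Buyers bear €5 per bushel; suppliers bear €10 per bushel.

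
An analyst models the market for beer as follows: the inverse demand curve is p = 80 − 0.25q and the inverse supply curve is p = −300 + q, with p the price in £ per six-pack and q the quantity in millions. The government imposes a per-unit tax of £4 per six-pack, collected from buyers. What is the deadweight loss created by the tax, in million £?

Rewrite in direct form: qd = 320 − 4p and qs = p + 300.
Before the tax: set 320 − 4p = p + 300 → p* = £4, q* = 304.
With the tax collected from buyers, demand (in seller-price terms) shifts: qd = 320 − 4(p + 4).
New equilibrium: buyers pay £4.8, suppliers receive £0.8, q = 300.8. (Wedge: pb − ps = 4.)
Quantity falls by |ΔQ| = |304 − 300.8| = 3.2.
DWL = ½ · t · |ΔQ| = ½ · 4 · 3.2 = £6.4.

Deadweight loss = £6.4 million.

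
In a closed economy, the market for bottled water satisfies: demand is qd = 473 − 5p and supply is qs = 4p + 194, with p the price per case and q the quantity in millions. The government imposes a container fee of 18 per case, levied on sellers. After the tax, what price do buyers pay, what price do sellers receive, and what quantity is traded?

Without the tax, 473 − 5p = 4p + 194 gives 9p = 279, so p* = 31 and q* = 318.
With the tax collected from sellers, supply shifts: qs = 4(p − 18) + 194.
Solving gives q = 278 with buyers paying 39 and sellers receiving 21 (the 18 wedge).
The less price-elastic side of the market bears the larger share of a per-unit tax.

Buyers pay 39; sellers receive 21; quantity = 278.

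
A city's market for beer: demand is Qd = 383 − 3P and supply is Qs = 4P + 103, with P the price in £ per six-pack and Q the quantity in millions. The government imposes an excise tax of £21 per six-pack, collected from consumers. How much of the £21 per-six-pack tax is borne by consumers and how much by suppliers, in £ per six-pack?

Without the tax, 383 − 3P = 4P + 103 gives 7P = 280, so P* = £40 and Q* = 263.
With the tax collected from consumers, demand (in seller-price terms) shifts: Qd = 383 − 3(P + 21).
Solving gives Q = 227 with consumers paying £52 and suppliers receiving £31 (the £21 wedge).
Burden on consumers: £12; on suppliers: £9. (They sum to £21.)

Consumers bear £12 per six-pack; suppliers bear £9 per six-pack.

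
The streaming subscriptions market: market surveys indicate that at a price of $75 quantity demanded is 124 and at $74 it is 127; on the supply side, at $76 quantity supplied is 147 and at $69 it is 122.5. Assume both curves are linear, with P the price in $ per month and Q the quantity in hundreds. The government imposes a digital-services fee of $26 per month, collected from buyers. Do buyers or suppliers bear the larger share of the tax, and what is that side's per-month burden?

Demand slope: (127 − 124)/(74 − 75) = -3, so Qd = 349 − 3P.
Supply slope: (122.5 − 147)/(69 − 76) = 3.5, so Qs = 3.5P − 119.
Without the tax, 349 − 3P = 3.5P − 119 gives 6.5P = 468, so P* = $72 and Q* = 133.
With the tax collected from buyers, demand (in seller-price terms) shifts: Qd = 349 − 3(P + 26).
Solving gives Q = 91 with buyers paying $86 and suppliers receiving $60 (the $26 wedge).
Per-month burden: buyers $14, suppliers $12.
Buyers take the larger share because demand is less price-elastic here (demand slope 3 vs supply slope 3.5).
The less price-elastic side of the market bears the larger share of a per-unit tax.

Buyers bear the larger share: $14 per month.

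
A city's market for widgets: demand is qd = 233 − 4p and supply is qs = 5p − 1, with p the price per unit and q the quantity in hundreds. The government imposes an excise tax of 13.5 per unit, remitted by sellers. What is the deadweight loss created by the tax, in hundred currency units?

Before the tax: set 233 − 4p = 5p − 1 → p* = 26, q* = 129.
With the tax collected from sellers, supply shifts: qs = 5(p − 13.5) − 1.
New equilibrium: consumers pay 33.5, sellers receive 20, q = 99. (Wedge: pb − ps = 13.5.)
Quantity falls by |ΔQ| = |129 − 99| = 30.
DWL = ½ · t · |ΔQ| = ½ · 13.5 · 30 = 202.5.

Deadweight loss = 202.5 hundred.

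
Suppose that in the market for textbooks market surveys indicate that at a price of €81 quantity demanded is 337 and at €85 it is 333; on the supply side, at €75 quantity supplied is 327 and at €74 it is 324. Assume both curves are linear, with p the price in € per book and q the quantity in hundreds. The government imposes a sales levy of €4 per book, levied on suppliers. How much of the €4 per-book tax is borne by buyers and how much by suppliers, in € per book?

Demand slope: (333 − 337)/(85 − 81) = -1, so qd = 418 − p.
Supply slope: (324 − 327)/(74 − 75) = 3, so qs = 3p + 102.
Without the tax, 418 − p = 3p + 102 gives 4p = 316, so p* = €79 and q* = 339.
With the tax collected from suppliers, supply shifts: qs = 3(p − 4) + 102.
Solving gives q = 336 with buyers paying €82 and suppliers receiving €78 (the €4 wedge).
Burden on buyers: €3; on suppliers: €1. (They sum to €4.)

Buyers bear €3 per book; suppliers bear €1 per book.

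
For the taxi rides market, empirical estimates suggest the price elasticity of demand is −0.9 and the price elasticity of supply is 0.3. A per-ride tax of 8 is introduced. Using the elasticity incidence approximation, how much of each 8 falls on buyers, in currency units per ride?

Buyers bear ≈ 2 per ride.

Incidence ratio: buyers' share ≈ εs / (εs + |εd|) = 0.3 / (0.3 + 0.9) = 0.25.
So buyers bear ≈ 0.25 × 8 = 2; suppliers bear 6.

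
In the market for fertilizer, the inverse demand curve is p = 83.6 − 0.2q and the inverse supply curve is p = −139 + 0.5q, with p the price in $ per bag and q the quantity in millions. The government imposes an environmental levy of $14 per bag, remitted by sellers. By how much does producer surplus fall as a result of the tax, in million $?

Producer surplus falls by $3080 million.

Inverting to q(p) form: qd = 418 − 5p; qs = 2p + 278.
Before the tax: set 418 − 5p = 2p + 278 → p* = $20, q* = 318.
With the tax collected from sellers, supply shifts: qs = 2(p − 14) + 278.
New equilibrium: buyers pay $24, sellers receive $10, q = 298. (Wedge: pb − ps = 14.)
ΔPS is the trapezoid between Q = 298 and Q = 318 of height $10: ½ · (318 + 298) · 10 = $3080.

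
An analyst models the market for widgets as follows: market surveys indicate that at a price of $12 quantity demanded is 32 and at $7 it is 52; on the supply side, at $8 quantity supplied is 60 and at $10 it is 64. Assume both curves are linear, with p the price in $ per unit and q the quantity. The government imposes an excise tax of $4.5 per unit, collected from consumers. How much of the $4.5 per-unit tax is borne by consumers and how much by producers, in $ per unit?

Consumers bear $1.5 per unit; producers bear $3 per unit.

Demand slope: (52 − 32)/(7 − 12) = -4, so qd = 80 − 4p.
Supply slope: (64 − 60)/(10 − 8) = 2, so qs = 2p + 44.
Without the tax, 80 − 4p = 2p + 44 gives 6p = 36, so p* = $6 and q* = 56.
With the tax collected from consumers, demand (in seller-price terms) shifts: qd = 80 − 4(p + 4.5).
New equilibrium: consumers pay $7.5, producers receive $3, q = 50. (Wedge: pb − ps = 4.5.)
Burden on consumers: $1.5; on producers: $3. (They sum to $4.5.)
The less price-elastic side of the market bears the larger share of a per-unit tax.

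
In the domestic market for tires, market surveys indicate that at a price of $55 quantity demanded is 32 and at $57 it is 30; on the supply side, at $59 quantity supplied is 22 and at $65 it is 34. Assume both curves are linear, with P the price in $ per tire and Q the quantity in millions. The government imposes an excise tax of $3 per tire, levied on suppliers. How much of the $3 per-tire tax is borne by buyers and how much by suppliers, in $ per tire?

Demand slope: (30 − 32)/(57 − 55) = -1, so Qd = 87 − P.
Supply slope: (34 − 22)/(65 − 59) = 2, so Qs = 2P − 96.
Before the tax: set 87 − P = 2P − 96 → P* = $61, Q* = 26.
With the tax collected from suppliers, supply shifts: Qs = 2(P − 3) − 96.
New equilibrium: buyers pay $63, suppliers receive $60, Q = 24. (Wedge: Pb − Ps = 3.)
Burden on buyers: $2; on suppliers: $1. (They sum to $3.)
The less price-elastic side of the market bears the larger share of a per-unit tax.

Buyers bear $2 per tire; suppliers bear $1 per tire.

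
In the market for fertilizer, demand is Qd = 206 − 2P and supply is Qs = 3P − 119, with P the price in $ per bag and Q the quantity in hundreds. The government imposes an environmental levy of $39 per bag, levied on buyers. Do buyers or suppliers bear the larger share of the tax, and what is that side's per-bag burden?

Buyers bear the larger share: $23.4 per bag.

Before the tax: set 206 − 2P = 3P − 119 → P* = $65, Q* = 76.
With the tax collected from buyers, demand (in seller-price terms) shifts: Qd = 206 − 2(P + 39).
Solving gives Q = 29.2 with buyers paying $88.4 and suppliers receiving $49.4 (the $39 wedge).
Per-bag burden: buyers $23.4, suppliers $15.6.
Buyers take the larger share because demand is less price-elastic here (demand slope 2 vs supply slope 3).
The less price-elastic side of the market bears the larger share of a per-unit tax.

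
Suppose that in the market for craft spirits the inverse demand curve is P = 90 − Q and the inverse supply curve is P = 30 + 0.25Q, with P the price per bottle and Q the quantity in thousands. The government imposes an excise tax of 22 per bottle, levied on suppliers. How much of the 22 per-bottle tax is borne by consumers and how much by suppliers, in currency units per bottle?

Rewrite in direct form: Qd = 90 − P and Qs = 4P − 120.
Without the tax, 90 − P = 4P − 120 gives 5P = 210, so P* = 42 and Q* = 48.
With the tax collected from suppliers, supply shifts: Qs = 4(P − 22) − 120.
Solving gives Q = 30.4 with consumers paying 59.6 and suppliers receiving 37.6 (the 22 wedge).
Burden on consumers: 17.6; on suppliers: 4.4. (They sum to 22.)

Consumers bear 17.6 per bottle; suppliers bear 4.4 per bottle.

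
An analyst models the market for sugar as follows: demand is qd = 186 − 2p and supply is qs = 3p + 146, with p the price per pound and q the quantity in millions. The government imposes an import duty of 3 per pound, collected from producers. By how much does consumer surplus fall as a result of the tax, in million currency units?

Without the tax, 186 − 2p = 3p + 146 gives 5p = 40, so p* = 8 and q* = 170.
With the tax collected from producers, supply shifts: qs = 3(p − 3) + 146.
New equilibrium: buyers pay 9.8, producers receive 6.8, q = 166.4. (Wedge: pb − ps = 3.)
ΔCS is the trapezoid between Q = 166.4 and Q = 170 of height 1.8: ½ · (170 + 166.4) · 1.8 = 302.76.

Consumer surplus falls by 302.76 million.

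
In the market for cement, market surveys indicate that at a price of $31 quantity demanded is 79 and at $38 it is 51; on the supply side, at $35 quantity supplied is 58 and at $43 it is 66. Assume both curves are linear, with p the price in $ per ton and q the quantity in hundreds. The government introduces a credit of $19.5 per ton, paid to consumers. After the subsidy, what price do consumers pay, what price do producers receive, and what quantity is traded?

Consumers pay $32.1; producers receive $51.6; quantity = 74.6.

Demand slope: (51 − 79)/(38 − 31) = -4, so qd = 203 − 4p.
Supply slope: (66 − 58)/(43 − 35) = 1, so qs = p + 23.
Without the subsidy, 203 − 4p = p + 23 gives 5p = 180, so p* = $36 and q* = 59.
With a per-unit subsidy paid to consumers, each effectively pays p − 19.5, so demand becomes qd = 203 − 4(p − 19.5).
Solving gives q = 74.6 with consumers paying $32.1 and producers receiving $51.6 (the $19.5 wedge).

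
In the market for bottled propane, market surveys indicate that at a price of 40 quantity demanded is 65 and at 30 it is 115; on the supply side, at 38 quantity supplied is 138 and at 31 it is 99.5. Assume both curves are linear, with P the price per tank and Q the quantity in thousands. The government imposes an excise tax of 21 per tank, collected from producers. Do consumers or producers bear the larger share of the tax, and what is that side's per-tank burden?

Consumers bear the larger share: 11 per tank.

Demand slope: (115 − 65)/(30 − 40) = -5, so Qd = 265 − 5P.
Supply slope: (99.5 − 138)/(31 − 38) = 5.5, so Qs = 5.5P − 71.
Without the tax, 265 − 5P = 5.5P − 71 gives 10.5P = 336, so P* = 32 and Q* = 105.
With the tax collected from producers, supply shifts: Qs = 5.5(P − 21) − 71.
New equilibrium: consumers pay 43, producers receive 22, Q = 50. (Wedge: Pb − Ps = 21.)
Per-tank burden: consumers 11, producers 10.
Consumers take the larger share because demand is less price-elastic here (demand slope 5 vs supply slope 5.5).
The less price-elastic side of the market bears the larger share of a per-unit tax.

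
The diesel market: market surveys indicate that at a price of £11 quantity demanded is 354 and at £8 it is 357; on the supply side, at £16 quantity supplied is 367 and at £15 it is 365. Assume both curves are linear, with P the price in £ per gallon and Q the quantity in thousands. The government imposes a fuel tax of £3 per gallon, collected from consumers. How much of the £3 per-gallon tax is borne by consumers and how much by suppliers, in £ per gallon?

Demand slope: (357 − 354)/(8 − 11) = -1, so Qd = 365 − P.
Supply slope: (365 − 367)/(15 − 16) = 2, so Qs = 2P + 335.
Without the tax, 365 − P = 2P + 335 gives 3P = 30, so P* = £10 and Q* = 355.
With the tax collected from consumers, demand (in seller-price terms) shifts: Qd = 365 − (P + 3).
Solving gives Q = 353 with consumers paying £12 and suppliers receiving £9 (the £3 wedge).
Burden on consumers: £2; on suppliers: £1. (They sum to £3.)

Consumers bear £2 per gallon; suppliers bear £1 per gallon.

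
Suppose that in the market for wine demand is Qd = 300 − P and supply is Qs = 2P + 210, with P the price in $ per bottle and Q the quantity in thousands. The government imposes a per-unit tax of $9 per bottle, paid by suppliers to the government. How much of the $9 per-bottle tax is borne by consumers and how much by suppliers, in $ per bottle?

Consumers bear $6 per bottle; suppliers bear $3 per bottle.

Before the tax: set 300 − P = 2P + 210 → P* = $30, Q* = 270.
With the tax collected from suppliers, supply shifts: Qs = 2(P − 9) + 210.
Solving gives Q = 264 with consumers paying $36 and suppliers receiving $27 (the $9 wedge).
Burden on consumers: $6; on suppliers: $3. (They sum to $9.)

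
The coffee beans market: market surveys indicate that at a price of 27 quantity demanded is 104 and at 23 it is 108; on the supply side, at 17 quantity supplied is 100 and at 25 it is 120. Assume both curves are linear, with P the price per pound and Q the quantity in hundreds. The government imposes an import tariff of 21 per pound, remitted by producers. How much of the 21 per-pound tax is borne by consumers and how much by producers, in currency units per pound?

Demand slope: (108 − 104)/(23 − 27) = -1, so Qd = 131 − P.
Supply slope: (120 − 100)/(25 − 17) = 2.5, so Qs = 2.5P + 57.5.
Without the tax, 131 − P = 2.5P + 57.5 gives 3.5P = 73.5, so P* = 21 and Q* = 110.
With the tax collected from producers, supply shifts: Qs = 2.5(P − 21) + 57.5.
New equilibrium: consumers pay 36, producers receive 15, Q = 95. (Wedge: Pb − Ps = 21.)
Burden on consumers: 15; on producers: 6. (They sum to 21.)
The less price-elastic side of the market bears the larger share of a per-unit tax.

Consumers bear 15 per pound; producers bear 6 per pound.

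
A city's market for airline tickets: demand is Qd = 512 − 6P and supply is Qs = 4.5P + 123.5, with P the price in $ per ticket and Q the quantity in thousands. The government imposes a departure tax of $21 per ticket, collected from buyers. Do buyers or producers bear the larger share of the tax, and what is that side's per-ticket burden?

Producers bear the larger share: $12 per ticket.

Without the tax, 512 − 6P = 4.5P + 123.5 gives 10.5P = 388.5, so P* = $37 and Q* = 290.
With the tax collected from buyers, demand (in seller-price terms) shifts: Qd = 512 − 6(P + 21).
New equilibrium: buyers pay $46, producers receive $25, Q = 236. (Wedge: Pb − Ps = 21.)
Per-ticket burden: buyers $9, producers $12.
Producers take the larger share because supply is less price-elastic here (demand slope 6 vs supply slope 4.5).
The less price-elastic side of the market bears the larger share of a per-unit tax.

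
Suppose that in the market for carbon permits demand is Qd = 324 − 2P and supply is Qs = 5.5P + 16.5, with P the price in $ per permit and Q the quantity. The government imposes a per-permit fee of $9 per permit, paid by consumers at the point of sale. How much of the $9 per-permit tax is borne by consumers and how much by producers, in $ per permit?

Before the tax: set 324 − 2P = 5.5P + 16.5 → P* = $41, Q* = 242.
With the tax collected from consumers, demand (in seller-price terms) shifts: Qd = 324 − 2(P + 9).
Solving gives Q = 228.8 with consumers paying $47.6 and producers receiving $38.6 (the $9 wedge).
Burden on consumers: $6.6; on producers: $2.4. (They sum to $9.)
The less price-elastic side of the market bears the larger share of a per-unit tax.

Consumers bear $6.6 per permit; producers bear $2.4 per permit.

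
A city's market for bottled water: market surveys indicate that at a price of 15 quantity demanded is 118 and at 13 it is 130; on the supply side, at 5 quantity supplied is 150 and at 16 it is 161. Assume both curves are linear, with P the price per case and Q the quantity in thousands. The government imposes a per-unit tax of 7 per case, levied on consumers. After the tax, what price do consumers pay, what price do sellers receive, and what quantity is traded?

Consumers pay 10; sellers receive 3; quantity = 148.

Demand slope: (130 − 118)/(13 − 15) = -6, so Qd = 208 − 6P.
Supply slope: (161 − 150)/(16 − 5) = 1, so Qs = P + 145.
Before the tax: set 208 − 6P = P + 145 → P* = 9, Q* = 154.
With the tax collected from consumers, demand (in seller-price terms) shifts: Qd = 208 − 6(P + 7).
Solving gives Q = 148 with consumers paying 10 and sellers receiving 3 (the 7 wedge).
The less price-elastic side of the market bears the larger share of a per-unit tax.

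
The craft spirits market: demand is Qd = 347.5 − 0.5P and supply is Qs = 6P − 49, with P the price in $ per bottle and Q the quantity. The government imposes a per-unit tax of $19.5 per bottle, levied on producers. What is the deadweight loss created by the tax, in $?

Deadweight loss = $87.75.

Before the tax: set 347.5 − 0.5P = 6P − 49 → P* = $61, Q* = 317.
With the tax collected from producers, supply shifts: Qs = 6(P − 19.5) − 49.
New equilibrium: buyers pay $79, producers receive $59.5, Q = 308. (Wedge: Pb − Ps = 19.5.)
Quantity falls by |ΔQ| = |317 − 308| = 9.
DWL = ½ · t · |ΔQ| = ½ · 19.5 · 9 = $87.75.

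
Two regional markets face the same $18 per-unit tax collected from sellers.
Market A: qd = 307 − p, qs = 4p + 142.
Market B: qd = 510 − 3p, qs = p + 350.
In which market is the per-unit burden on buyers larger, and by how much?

Market A: pre-tax p* = $33, q* = 274; post-tax q = 259.6; per-unit burden on buyers = $14.4.
Market B: pre-tax p* = $40, q* = 390; post-tax q = 376.5; per-unit burden on buyers = $4.5.
Difference: $14.4 vs $4.5 → market A is larger by $9.9.

Market A, by $9.9.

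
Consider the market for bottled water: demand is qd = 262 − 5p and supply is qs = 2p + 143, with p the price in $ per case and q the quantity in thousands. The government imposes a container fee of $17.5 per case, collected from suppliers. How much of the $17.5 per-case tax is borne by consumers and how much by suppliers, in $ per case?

Consumers bear $5 per case; suppliers bear $12.5 per case.

Before the tax: set 262 − 5p = 2p + 143 → p* = $17, q* = 177.
With the tax collected from suppliers, supply shifts: qs = 2(p − 17.5) + 143.
New equilibrium: consumers pay $22, suppliers receive $4.5, q = 152. (Wedge: pb − ps = 17.5.)
Burden on consumers: $5; on suppliers: $12.5. (They sum to $17.5.)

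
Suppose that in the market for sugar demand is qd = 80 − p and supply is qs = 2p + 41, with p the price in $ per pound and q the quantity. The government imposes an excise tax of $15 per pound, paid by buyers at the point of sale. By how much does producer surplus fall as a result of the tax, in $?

Producer surplus falls by $310.

Without the tax, 80 − p = 2p + 41 gives 3p = 39, so p* = $13 and q* = 67.
With the tax collected from buyers, demand (in seller-price terms) shifts: qd = 80 − (p + 15).
Solving gives q = 57 with buyers paying $23 and producers receiving $8 (the $15 wedge).
ΔPS is the trapezoid between Q = 57 and Q = 67 of height $5: ½ · (67 + 57) · 5 = $310.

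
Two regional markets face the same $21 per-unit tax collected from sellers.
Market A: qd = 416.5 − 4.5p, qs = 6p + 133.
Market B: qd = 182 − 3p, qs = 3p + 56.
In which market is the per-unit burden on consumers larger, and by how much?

Market A, by $1.5.

Market A: pre-tax p* = $27, q* = 295; post-tax q = 241; per-unit burden on consumers = $12.
Market B: pre-tax p* = $21, q* = 119; post-tax q = 87.5; per-unit burden on consumers = $10.5.
Difference: $12 vs $10.5 → market A is larger by $1.5.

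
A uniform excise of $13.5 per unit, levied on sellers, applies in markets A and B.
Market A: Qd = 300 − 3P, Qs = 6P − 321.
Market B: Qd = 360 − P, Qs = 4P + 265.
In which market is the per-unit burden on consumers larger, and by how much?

Market B, by $1.8.

Market A: pre-tax P* = $69, Q* = 93; post-tax Q = 66; per-unit burden on consumers = $9.
Market B: pre-tax P* = $19, Q* = 341; post-tax Q = 330.2; per-unit burden on consumers = $10.8.
Difference: $9 vs $10.8 → market B is larger by $1.8.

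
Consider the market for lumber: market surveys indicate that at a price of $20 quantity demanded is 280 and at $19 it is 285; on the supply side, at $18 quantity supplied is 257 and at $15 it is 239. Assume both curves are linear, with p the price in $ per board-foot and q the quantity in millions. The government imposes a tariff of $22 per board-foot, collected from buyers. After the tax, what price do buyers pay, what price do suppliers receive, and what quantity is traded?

Demand slope: (285 − 280)/(19 − 20) = -5, so qd = 380 − 5p.
Supply slope: (239 − 257)/(15 − 18) = 6, so qs = 6p + 149.
Before the tax: set 380 − 5p = 6p + 149 → p* = $21, q* = 275.
With the tax collected from buyers, demand (in seller-price terms) shifts: qd = 380 − 5(p + 22).
Solving gives q = 215 with buyers paying $33 and suppliers receiving $11 (the $22 wedge).
The less price-elastic side of the market bears the larger share of a per-unit tax.

Buyers pay $33; suppliers receive $11; quantity = 215.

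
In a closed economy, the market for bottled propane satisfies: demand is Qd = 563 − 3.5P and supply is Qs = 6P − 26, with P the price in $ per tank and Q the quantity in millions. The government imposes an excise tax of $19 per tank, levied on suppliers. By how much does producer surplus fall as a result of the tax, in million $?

Before the tax: set 563 − 3.5P = 6P − 26 → P* = $62, Q* = 346.
With the tax collected from suppliers, supply shifts: Qs = 6(P − 19) − 26.
New equilibrium: consumers pay $74, suppliers receive $55, Q = 304. (Wedge: Pb − Ps = 19.)
ΔPS is the trapezoid between Q = 304 and Q = 346 of height $7: ½ · (346 + 304) · 7 = $2275.

Producer surplus falls by $2275 million.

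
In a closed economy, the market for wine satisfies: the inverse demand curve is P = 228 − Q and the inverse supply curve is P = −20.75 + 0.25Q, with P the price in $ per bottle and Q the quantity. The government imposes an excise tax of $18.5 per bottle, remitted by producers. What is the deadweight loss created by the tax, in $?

Inverting to Q(P) form: Qd = 228 − P; Qs = 4P + 83.
Without the tax, 228 − P = 4P + 83 gives 5P = 145, so P* = $29 and Q* = 199.
With the tax collected from producers, supply shifts: Qs = 4(P − 18.5) + 83.
New equilibrium: buyers pay $43.8, producers receive $25.3, Q = 184.2. (Wedge: Pb − Ps = 18.5.)
Quantity falls by |ΔQ| = |199 − 184.2| = 14.8.
DWL = ½ · t · |ΔQ| = ½ · 18.5 · 14.8 = $136.9.

Deadweight loss = $136.9.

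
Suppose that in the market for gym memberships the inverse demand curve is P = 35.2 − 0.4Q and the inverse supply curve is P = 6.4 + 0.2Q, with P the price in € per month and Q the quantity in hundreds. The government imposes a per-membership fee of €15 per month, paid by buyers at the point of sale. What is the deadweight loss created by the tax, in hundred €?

Deadweight loss = €187.5 hundred.

Inverting to Q(P) form: Qd = 88 − 2.5P; Qs = 5P − 32.
Before the tax: set 88 − 2.5P = 5P − 32 → P* = €16, Q* = 48.
With the tax collected from buyers, demand (in seller-price terms) shifts: Qd = 88 − 2.5(P + 15).
Solving gives Q = 23 with buyers paying €26 and producers receiving €11 (the €15 wedge).
Quantity falls by |ΔQ| = |48 − 23| = 25.
DWL = ½ · t · |ΔQ| = ½ · 15 · 25 = €187.5.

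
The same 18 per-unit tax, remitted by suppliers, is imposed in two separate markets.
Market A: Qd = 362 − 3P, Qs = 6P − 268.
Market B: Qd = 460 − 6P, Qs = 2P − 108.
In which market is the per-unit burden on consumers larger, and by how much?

Market A: pre-tax P* = 70, Q* = 152; post-tax Q = 116; per-unit burden on consumers = 12.
Market B: pre-tax P* = 71, Q* = 34; post-tax Q = 7; per-unit burden on consumers = 4.5.
Difference: 12 vs 4.5 → market A is larger by 7.5.

Market A, by 7.5.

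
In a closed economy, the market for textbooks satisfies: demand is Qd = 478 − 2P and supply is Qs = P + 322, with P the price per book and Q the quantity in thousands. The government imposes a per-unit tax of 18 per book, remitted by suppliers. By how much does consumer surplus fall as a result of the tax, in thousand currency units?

Consumer surplus falls by 2208 thousand.

Before the tax: set 478 − 2P = P + 322 → P* = 52, Q* = 374.
With the tax collected from suppliers, supply shifts: Qs = (P − 18) + 322.
New equilibrium: buyers pay 58, suppliers receive 40, Q = 362. (Wedge: Pb − Ps = 18.)
ΔCS is the trapezoid between Q = 362 and Q = 374 of height 6: ½ · (374 + 362) · 6 = 2208.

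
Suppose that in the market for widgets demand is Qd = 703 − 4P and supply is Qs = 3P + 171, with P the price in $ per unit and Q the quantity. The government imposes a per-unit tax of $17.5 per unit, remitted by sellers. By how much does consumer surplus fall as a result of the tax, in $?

Before the tax: set 703 − 4P = 3P + 171 → P* = $76, Q* = 399.
With the tax collected from sellers, supply shifts: Qs = 3(P − 17.5) + 171.
Solving gives Q = 369 with buyers paying $83.5 and sellers receiving $66 (the $17.5 wedge).
ΔCS is the trapezoid between Q = 369 and Q = 399 of height $7.5: ½ · (399 + 369) · 7.5 = $2880.

Consumer surplus falls by $2880.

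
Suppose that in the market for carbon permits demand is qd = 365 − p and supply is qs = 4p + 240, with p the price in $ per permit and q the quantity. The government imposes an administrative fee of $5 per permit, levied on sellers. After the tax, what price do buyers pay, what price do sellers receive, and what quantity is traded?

Buyers pay $29; sellers receive $24; quantity = 336.

Before the tax: set 365 − p = 4p + 240 → p* = $25, q* = 340.
With the tax collected from sellers, supply shifts: qs = 4(p − 5) + 240.
New equilibrium: buyers pay $29, sellers receive $24, q = 336. (Wedge: pb − ps = 5.)
The less price-elastic side of the market bears the larger share of a per-unit tax.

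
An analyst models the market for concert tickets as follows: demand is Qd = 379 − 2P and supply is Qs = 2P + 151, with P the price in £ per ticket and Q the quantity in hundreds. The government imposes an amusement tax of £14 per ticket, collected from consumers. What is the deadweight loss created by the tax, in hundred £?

Before the tax: set 379 − 2P = 2P + 151 → P* = £57, Q* = 265.
With the tax collected from consumers, demand (in seller-price terms) shifts: Qd = 379 − 2(P + 14).
Solving gives Q = 251 with consumers paying £64 and suppliers receiving £50 (the £14 wedge).
Quantity falls by |ΔQ| = |265 − 251| = 14.
DWL = ½ · t · |ΔQ| = ½ · 14 · 14 = £98.

Deadweight loss = £98 hundred.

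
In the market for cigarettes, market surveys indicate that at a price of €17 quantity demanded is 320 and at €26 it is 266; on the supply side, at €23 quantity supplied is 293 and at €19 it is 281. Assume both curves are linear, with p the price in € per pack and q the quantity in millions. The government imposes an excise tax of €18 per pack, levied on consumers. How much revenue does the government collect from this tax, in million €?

Tax revenue = €4572 million.

Demand slope: (266 − 320)/(26 − 17) = -6, so qd = 422 − 6p.
Supply slope: (281 − 293)/(19 − 23) = 3, so qs = 3p + 224.
Before the tax: set 422 − 6p = 3p + 224 → p* = €22, q* = 290.
With the tax collected from consumers, demand (in seller-price terms) shifts: qd = 422 − 6(p + 18).
Solving gives q = 254 with consumers paying €28 and suppliers receiving €10 (the €18 wedge).
Revenue = t · Q = 18 · 254 = €4572.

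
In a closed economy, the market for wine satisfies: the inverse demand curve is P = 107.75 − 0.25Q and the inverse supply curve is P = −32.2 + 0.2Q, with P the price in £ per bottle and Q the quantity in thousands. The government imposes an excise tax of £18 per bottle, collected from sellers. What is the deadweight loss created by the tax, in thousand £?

Deadweight loss = £360 thousand.

Inverting to Q(P) form: Qd = 431 − 4P; Qs = 5P + 161.
Before the tax: set 431 − 4P = 5P + 161 → P* = £30, Q* = 311.
With the tax collected from sellers, supply shifts: Qs = 5(P − 18) + 161.
Solving gives Q = 271 with buyers paying £40 and sellers receiving £22 (the £18 wedge).
Quantity falls by |ΔQ| = |311 − 271| = 40.
DWL = ½ · t · |ΔQ| = ½ · 18 · 40 = £360.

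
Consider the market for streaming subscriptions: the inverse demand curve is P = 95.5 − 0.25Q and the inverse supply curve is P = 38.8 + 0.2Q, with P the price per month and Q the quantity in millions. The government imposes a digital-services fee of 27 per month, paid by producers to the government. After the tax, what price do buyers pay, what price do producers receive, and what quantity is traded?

Rewrite in direct form: Qd = 382 − 4P and Qs = 5P − 194.
Before the tax: set 382 − 4P = 5P − 194 → P* = 64, Q* = 126.
With the tax collected from producers, supply shifts: Qs = 5(P − 27) − 194.
New equilibrium: buyers pay 79, producers receive 52, Q = 66. (Wedge: Pb − Ps = 27.)

Buyers pay 79; producers receive 52; quantity = 66.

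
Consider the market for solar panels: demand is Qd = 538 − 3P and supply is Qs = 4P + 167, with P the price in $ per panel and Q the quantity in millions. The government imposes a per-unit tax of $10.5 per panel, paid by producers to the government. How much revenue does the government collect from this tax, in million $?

Before the tax: set 538 − 3P = 4P + 167 → P* = $53, Q* = 379.
With the tax collected from producers, supply shifts: Qs = 4(P − 10.5) + 167.
Solving gives Q = 361 with consumers paying $59 and producers receiving $48.5 (the $10.5 wedge).
Revenue = t · Q = 10.5 · 361 = $3790.5.

Tax revenue = $3790.5 million.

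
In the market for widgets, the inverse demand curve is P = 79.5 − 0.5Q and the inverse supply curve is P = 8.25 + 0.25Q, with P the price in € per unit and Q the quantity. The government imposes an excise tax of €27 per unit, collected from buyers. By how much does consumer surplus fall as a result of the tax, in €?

Consumer surplus falls by €1386.

Rewrite in direct form: Qd = 159 − 2P and Qs = 4P − 33.
Without the tax, 159 − 2P = 4P − 33 gives 6P = 192, so P* = €32 and Q* = 95.
With the tax collected from buyers, demand (in seller-price terms) shifts: Qd = 159 − 2(P + 27).
Solving gives Q = 59 with buyers paying €50 and suppliers receiving €23 (the €27 wedge).
ΔCS is the trapezoid between Q = 59 and Q = 95 of height €18: ½ · (95 + 59) · 18 = €1386.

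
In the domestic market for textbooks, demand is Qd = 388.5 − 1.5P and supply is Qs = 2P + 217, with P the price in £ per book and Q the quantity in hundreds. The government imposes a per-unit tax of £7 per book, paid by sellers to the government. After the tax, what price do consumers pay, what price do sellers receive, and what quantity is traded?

Consumers pay £53; sellers receive £46; quantity = 309.

Before the tax: set 388.5 − 1.5P = 2P + 217 → P* = £49, Q* = 315.
With the tax collected from sellers, supply shifts: Qs = 2(P − 7) + 217.
New equilibrium: consumers pay £53, sellers receive £46, Q = 309. (Wedge: Pb − Ps = 7.)
The less price-elastic side of the market bears the larger share of a per-unit tax.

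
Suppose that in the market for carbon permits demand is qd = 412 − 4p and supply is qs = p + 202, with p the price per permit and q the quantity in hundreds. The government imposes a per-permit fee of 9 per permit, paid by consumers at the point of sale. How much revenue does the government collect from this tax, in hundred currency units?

Tax revenue = 2131.2 hundred.

Before the tax: set 412 − 4p = p + 202 → p* = 42, q* = 244.
With the tax collected from consumers, demand (in seller-price terms) shifts: qd = 412 − 4(p + 9).
New equilibrium: consumers pay 43.8, sellers receive 34.8, q = 236.8. (Wedge: pb − ps = 9.)
Revenue = t · Q = 9 · 236.8 = 2131.2.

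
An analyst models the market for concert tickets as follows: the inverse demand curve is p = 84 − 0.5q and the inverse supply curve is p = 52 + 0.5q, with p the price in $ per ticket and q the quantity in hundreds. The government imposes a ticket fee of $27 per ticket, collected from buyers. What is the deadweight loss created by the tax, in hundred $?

Inverting to q(p) form: qd = 168 − 2p; qs = 2p − 104.
Without the tax, 168 − 2p = 2p − 104 gives 4p = 272, so p* = $68 and q* = 32.
With the tax collected from buyers, demand (in seller-price terms) shifts: qd = 168 − 2(p + 27).
Solving gives q = 5 with buyers paying $81.5 and suppliers receiving $54.5 (the $27 wedge).
Quantity falls by |ΔQ| = |32 − 5| = 27.
DWL = ½ · t · |ΔQ| = ½ · 27 · 27 = $364.5.

Deadweight loss = $364.5 hundred.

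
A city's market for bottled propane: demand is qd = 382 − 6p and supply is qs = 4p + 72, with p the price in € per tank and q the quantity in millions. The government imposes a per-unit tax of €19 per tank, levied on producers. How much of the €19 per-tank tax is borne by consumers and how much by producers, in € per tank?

Without the tax, 382 − 6p = 4p + 72 gives 10p = 310, so p* = €31 and q* = 196.
With the tax collected from producers, supply shifts: qs = 4(p − 19) + 72.
Solving gives q = 150.4 with consumers paying €38.6 and producers receiving €19.6 (the €19 wedge).
Burden on consumers: €7.6; on producers: €11.4. (They sum to €19.)

Consumers bear €7.6 per tank; producers bear €11.4 per tank.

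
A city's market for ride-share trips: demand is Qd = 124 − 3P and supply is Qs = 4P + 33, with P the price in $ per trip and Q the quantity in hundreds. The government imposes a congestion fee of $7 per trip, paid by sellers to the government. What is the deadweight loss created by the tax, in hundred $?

Before the tax: set 124 − 3P = 4P + 33 → P* = $13, Q* = 85.
With the tax collected from sellers, supply shifts: Qs = 4(P − 7) + 33.
New equilibrium: buyers pay $17, sellers receive $10, Q = 73. (Wedge: Pb − Ps = 7.)
Quantity falls by |ΔQ| = |85 − 73| = 12.
DWL = ½ · t · |ΔQ| = ½ · 7 · 12 = $42.

Deadweight loss = $42 hundred.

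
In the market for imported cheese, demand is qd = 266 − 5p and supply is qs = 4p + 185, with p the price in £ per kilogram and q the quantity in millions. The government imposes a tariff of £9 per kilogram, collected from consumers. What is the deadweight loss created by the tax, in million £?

Before the tax: set 266 − 5p = 4p + 185 → p* = £9, q* = 221.
With the tax collected from consumers, demand (in seller-price terms) shifts: qd = 266 − 5(p + 9).
Solving gives q = 201 with consumers paying £13 and sellers receiving £4 (the £9 wedge).
Quantity falls by |ΔQ| = |221 − 201| = 20.
DWL = ½ · t · |ΔQ| = ½ · 9 · 20 = £90.

Deadweight loss = £90 million.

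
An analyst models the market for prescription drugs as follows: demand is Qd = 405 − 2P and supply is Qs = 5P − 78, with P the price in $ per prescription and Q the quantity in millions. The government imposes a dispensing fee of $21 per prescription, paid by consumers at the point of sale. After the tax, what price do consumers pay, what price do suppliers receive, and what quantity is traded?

Consumers pay $84; suppliers receive $63; quantity = 237.

Without the tax, 405 − 2P = 5P − 78 gives 7P = 483, so P* = $69 and Q* = 267.
With the tax collected from consumers, demand (in seller-price terms) shifts: Qd = 405 − 2(P + 21).
New equilibrium: consumers pay $84, suppliers receive $63, Q = 237. (Wedge: Pb − Ps = 21.)
The less price-elastic side of the market bears the larger share of a per-unit tax.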